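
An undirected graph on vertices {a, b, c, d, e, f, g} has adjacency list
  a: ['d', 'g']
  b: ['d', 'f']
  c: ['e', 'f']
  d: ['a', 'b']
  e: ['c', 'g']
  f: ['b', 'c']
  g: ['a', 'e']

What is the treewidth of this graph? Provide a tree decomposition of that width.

Each bag holds 3 vertices, so the decomposition has width 2, which upper-bounds the treewidth. Since c–e–g–a–d–b–f–c is a cycle in G, G is not acyclic. Forests are exactly the graphs of treewidth ≤ 1, so tw(G) ≥ 2. Therefore the treewidth is 2.

Treewidth 2.
One optimal decomposition is:
Bags: B1 = {c, e, g}  B2 = {a, c, g}  B3 = {a, c, d}  B4 = {b, c, d}  B5 = {b, c, f}
Tree: B1–B2, B2–B3, B3–B4, B4–B5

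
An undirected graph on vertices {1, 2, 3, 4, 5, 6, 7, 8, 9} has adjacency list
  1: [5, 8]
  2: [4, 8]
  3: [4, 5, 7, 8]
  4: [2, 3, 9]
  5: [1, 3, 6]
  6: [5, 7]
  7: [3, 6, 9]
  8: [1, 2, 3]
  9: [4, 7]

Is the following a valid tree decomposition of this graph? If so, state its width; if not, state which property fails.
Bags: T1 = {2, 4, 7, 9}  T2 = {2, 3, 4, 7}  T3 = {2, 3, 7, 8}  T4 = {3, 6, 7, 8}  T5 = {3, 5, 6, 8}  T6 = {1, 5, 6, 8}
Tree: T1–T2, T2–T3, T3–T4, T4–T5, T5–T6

Yes; width 3.

Every vertex of G appears in some bag (union = {1, 2, 3, 4, 5, 6, 7, 8, 9}); every edge is covered by a bag; and for each vertex v the set of bags containing v is connected in the bag tree. The decomposition is therefore valid. The largest bag has 4 vertices, so the width is 3.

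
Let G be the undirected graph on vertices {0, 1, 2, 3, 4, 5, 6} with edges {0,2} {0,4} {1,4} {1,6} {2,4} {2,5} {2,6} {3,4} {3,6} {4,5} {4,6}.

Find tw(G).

2

A width-2 tree decomposition is:
Bags: B1 = {2, 4, 6}  B2 = {3, 4, 6}  B3 = {2, 4, 5}  B4 = {0, 2, 4}  B5 = {1, 4, 6}
Tree: B1–B2, B1–B3, B3–B4, B2–B5
Every bag has size at most 3, so the width is 3 − 1 = 2 and tw(G) ≤ 2. Conversely, {1, 4, 6} is a clique of size 3, and the vertices of any clique must share a bag in every tree decomposition; so some bag has ≥ 3 vertices and tw(G) ≥ 2. Hence tw(G) = 2 exactly.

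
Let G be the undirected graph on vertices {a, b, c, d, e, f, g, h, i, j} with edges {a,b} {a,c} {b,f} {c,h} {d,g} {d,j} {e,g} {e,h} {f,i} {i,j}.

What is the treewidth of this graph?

A width-2 tree decomposition is:
Bags: B1 = {d, g, j}  B2 = {g, i, j}  B3 = {f, g, i}  B4 = {b, f, g}  B5 = {a, b, g}  B6 = {a, c, g}  B7 = {c, g, h}  B8 = {e, g, h}
Tree: B1–B2, B2–B3, B3–B4, B4–B5, B5–B6, B6–B7, B7–B8
Each bag holds 3 vertices, so the decomposition has width 2, which upper-bounds the treewidth. The edges g–d–j–i–f–b–a–c–h–e–g form a cycle, so G is not a tree and its treewidth is at least 2. The upper and lower bounds meet at 2, so that is the treewidth.

2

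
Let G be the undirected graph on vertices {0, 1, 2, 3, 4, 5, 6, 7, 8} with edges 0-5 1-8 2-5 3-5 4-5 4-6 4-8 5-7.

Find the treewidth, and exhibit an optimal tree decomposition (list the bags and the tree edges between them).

Each bag holds 2 vertices, so the decomposition has width 1, which upper-bounds the treewidth. Since G has at least one edge (e.g. 4–5), it is not an edgeless graph, so tw(G) ≥ 1. Combining the bounds, tw(G) = 1.

Treewidth 1.
One such decomposition:
Bags: B1 = {4, 5}  B2 = {2, 5}  B3 = {4, 8}  B4 = {3, 5}  B5 = {5, 7}  B6 = {1, 8}  B7 = {0, 5}  B8 = {4, 6}
Tree: B1–B2, B1–B3, B2–B4, B4–B5, B3–B6, B4–B7, B1–B8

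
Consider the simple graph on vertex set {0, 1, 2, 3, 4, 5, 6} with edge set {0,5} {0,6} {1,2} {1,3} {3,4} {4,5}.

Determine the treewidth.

1

A width-1 tree decomposition is:
Bags: B1 = {0, 6}  B2 = {0, 5}  B3 = {4, 5}  B4 = {3, 4}  B5 = {1, 3}  B6 = {1, 2}
Tree: B1–B2, B2–B3, B3–B4, B4–B5, B5–B6
Every bag has size at most 2, so the width is 2 − 1 = 1 and tw(G) ≤ 1. Since G has at least one edge (e.g. 6–0), it is not an edgeless graph, so tw(G) ≥ 1. Combining the bounds, tw(G) = 1.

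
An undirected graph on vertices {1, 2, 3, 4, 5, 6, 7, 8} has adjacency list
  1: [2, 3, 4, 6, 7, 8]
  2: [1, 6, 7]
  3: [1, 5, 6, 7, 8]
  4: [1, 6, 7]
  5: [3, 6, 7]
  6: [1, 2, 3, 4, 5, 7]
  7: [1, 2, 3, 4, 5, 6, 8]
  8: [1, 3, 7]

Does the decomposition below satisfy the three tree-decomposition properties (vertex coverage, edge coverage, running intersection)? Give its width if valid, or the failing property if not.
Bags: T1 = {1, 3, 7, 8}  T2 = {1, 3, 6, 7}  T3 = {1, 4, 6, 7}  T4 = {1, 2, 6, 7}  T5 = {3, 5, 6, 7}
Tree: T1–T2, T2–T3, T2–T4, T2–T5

Yes; width 3.

Checking the three conditions: (i) the bags cover all of {1, 2, 3, 4, 5, 6, 7, 8}; (ii) for each edge, some bag contains both endpoints; (iii) the bags containing any fixed vertex form a subtree. All hold, so the decomposition is valid with width 4 − 1 = 3.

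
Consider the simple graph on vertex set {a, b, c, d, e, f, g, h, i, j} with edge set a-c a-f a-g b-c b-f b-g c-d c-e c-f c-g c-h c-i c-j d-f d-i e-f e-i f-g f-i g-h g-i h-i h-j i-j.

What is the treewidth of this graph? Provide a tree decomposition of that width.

The largest bag has 4 vertices, giving width 3; this decomposition certifies tw(G) ≤ 3. For the lower bound, the 4 vertices {c, h, i, j} are pairwise adjacent, and any tree decomposition puts a clique entirely inside one bag — forcing width ≥ 3. Hence tw(G) = 3 exactly.

Treewidth 3.
One optimal decomposition is:
Bags: B1 = {b, c, f, g}  B2 = {a, c, f, g}  B3 = {c, f, g, i}  B4 = {c, e, f, i}  B5 = {c, g, h, i}  B6 = {c, h, i, j}  B7 = {c, d, f, i}
Tree: B1–B2, B2–B3, B3–B4, B3–B5, B5–B6, B3–B7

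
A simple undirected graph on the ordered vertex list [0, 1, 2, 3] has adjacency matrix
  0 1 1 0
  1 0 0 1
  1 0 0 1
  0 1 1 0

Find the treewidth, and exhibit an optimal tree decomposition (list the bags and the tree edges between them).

The largest bag has 3 vertices, giving width 2; this decomposition certifies tw(G) ≤ 2. For the lower bound, G contains the cycle 3–1–0–2–3, so G is not a forest; only forests have treewidth ≤ 1, hence tw(G) ≥ 2. Therefore the treewidth is 2.

Treewidth 2.
One optimal decomposition is:
Bags: B1 = {0, 1, 3}  B2 = {0, 2, 3}
Tree: B1–B2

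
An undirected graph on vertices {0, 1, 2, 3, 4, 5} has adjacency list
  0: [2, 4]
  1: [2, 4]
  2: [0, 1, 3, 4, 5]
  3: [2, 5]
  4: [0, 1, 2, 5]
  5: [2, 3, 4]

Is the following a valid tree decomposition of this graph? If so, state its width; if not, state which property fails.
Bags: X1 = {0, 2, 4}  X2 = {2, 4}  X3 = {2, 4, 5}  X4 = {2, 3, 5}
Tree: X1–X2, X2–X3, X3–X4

A tree decomposition must satisfy three properties: every vertex lies in some bag; for every edge, both endpoints lie together in some bag; and for every vertex, the bags containing it form a connected subtree. Here vertex 1 appears in no bag, so the decomposition is invalid.

No — vertex 1 appears in no bag.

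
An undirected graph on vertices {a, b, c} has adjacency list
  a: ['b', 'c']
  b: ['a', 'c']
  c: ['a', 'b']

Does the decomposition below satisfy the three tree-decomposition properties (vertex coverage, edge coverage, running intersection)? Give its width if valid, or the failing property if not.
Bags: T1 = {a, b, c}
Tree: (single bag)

Yes; width 2.

Vertex coverage: the bags together contain {a, b, c}, the full vertex set. Edge coverage: each edge of G has both endpoints in at least one bag. Running intersection: for every vertex, the bags containing it form a connected subtree. All three properties hold, so this is a valid tree decomposition of width max|bag| − 1 = 2, and hence tw(G) ≤ 2.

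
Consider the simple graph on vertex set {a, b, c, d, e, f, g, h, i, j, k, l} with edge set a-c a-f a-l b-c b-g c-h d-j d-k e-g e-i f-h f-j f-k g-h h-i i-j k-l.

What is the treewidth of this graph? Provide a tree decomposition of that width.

Treewidth 3.
Bags: B1 = {d, j, k, l}  B2 = {f, j, k, l}  B3 = {a, f, j, l}  B4 = {a, f, i, j}  B5 = {a, f, h, i}  B6 = {a, c, h, i}  B7 = {c, e, h, i}  B8 = {c, e, g, h}  B9 = {b, c, e, g}
Tree: B1–B2, B2–B3, B3–B4, B4–B5, B5–B6, B6–B7, B7–B8, B8–B9

Each bag holds 4 vertices, so the decomposition has width 3, which upper-bounds the treewidth. For the lower bound: the 4 vertex sets {d,k,l}, {j}, {f}, {a,c,h,i} are disjoint, each induces a connected subgraph, and every pair is joined by at least one edge of G. Contracting each set to a single vertex therefore yields K_{4} as a minor, and since treewidth is minor-monotone, tw(G) ≥ tw(K_{4}) = 3. Therefore the treewidth is 3.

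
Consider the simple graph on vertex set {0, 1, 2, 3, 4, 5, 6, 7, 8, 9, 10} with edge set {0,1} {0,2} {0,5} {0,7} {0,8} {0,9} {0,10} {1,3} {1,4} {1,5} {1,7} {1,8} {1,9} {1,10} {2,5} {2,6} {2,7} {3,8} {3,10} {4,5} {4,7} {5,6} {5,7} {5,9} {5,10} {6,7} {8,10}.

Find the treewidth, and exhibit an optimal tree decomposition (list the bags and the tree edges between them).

Each bag holds 4 vertices, so the decomposition has width 3, which upper-bounds the treewidth. Conversely, {0, 1, 8, 10} is a clique of size 4, and the vertices of any clique must share a bag in every tree decomposition; so some bag has ≥ 4 vertices and tw(G) ≥ 3. The upper and lower bounds meet at 3, so that is the treewidth.

Treewidth 3.
One such decomposition:
Bags: B1 = {1, 3, 8, 10}  B2 = {0, 1, 8, 10}  B3 = {0, 1, 5, 10}  B4 = {0, 1, 5, 9}  B5 = {0, 1, 5, 7}  B6 = {0, 2, 5, 7}  B7 = {2, 5, 6, 7}  B8 = {1, 4, 5, 7}
Tree: B1–B2, B2–B3, B3–B4, B3–B5, B5–B6, B6–B7, B5–B8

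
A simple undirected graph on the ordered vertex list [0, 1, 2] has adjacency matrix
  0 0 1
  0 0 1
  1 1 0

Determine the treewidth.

A width-1 tree decomposition is:
Bags: B1 = {1, 2}  B2 = {0, 2}
Tree: B1–B2
Every bag has size at most 2, so the width is 2 − 1 = 1 and tw(G) ≤ 1. Any graph with an edge has treewidth ≥ 1, and G has the edge 1–2. Hence tw(G) = 1 exactly.

1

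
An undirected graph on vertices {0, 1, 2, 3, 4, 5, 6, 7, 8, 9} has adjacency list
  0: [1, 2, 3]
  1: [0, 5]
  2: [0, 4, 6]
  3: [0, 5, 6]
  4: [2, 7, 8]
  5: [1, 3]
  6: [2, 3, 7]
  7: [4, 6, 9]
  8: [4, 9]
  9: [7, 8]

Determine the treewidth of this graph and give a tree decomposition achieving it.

Each bag holds 3 vertices, so the decomposition has width 2, which upper-bounds the treewidth. For the lower bound, G contains the cycle 5–1–0–3–5, so G is not a forest; only forests have treewidth ≤ 1, hence tw(G) ≥ 2. The upper and lower bounds meet at 2, so that is the treewidth.

Treewidth 2.
One such decomposition:
Bags: B1 = {1, 3, 5}  B2 = {0, 1, 3}  B3 = {0, 3, 6}  B4 = {0, 2, 6}  B5 = {2, 6, 7}  B6 = {2, 4, 7}  B7 = {4, 7, 9}  B8 = {4, 8, 9}
Tree: B1–B2, B2–B3, B3–B4, B4–B5, B5–B6, B6–B7, B7–B8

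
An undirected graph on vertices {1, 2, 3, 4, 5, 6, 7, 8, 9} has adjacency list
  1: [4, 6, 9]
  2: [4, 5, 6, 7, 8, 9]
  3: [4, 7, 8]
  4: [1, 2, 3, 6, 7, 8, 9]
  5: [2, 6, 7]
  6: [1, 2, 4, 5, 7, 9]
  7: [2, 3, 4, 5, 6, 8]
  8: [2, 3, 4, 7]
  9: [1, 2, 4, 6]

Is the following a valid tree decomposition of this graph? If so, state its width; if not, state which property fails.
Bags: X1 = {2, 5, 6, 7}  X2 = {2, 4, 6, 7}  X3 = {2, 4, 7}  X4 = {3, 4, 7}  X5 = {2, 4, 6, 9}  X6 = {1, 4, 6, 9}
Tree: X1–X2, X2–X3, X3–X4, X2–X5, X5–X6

A tree decomposition must satisfy three properties: every vertex lies in some bag; for every edge, both endpoints lie together in some bag; and for every vertex, the bags containing it form a connected subtree. Here vertex 8 appears in no bag, so the decomposition is invalid.

No — vertex 8 appears in no bag.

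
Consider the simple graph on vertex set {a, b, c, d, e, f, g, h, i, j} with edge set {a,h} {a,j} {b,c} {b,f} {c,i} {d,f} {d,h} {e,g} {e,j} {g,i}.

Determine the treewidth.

2

A width-2 tree decomposition is:
Bags: B1 = {b, d, f}  B2 = {b, d, h}  B3 = {a, b, h}  B4 = {a, b, j}  B5 = {b, e, j}  B6 = {b, e, g}  B7 = {b, g, i}  B8 = {b, c, i}
Tree: B1–B2, B2–B3, B3–B4, B4–B5, B5–B6, B6–B7, B7–B8
The largest bag has 3 vertices, giving width 2; this decomposition certifies tw(G) ≤ 2. Since b–f–d–h–a–j–e–g–i–c–b is a cycle in G, G is not acyclic. Forests are exactly the graphs of treewidth ≤ 1, so tw(G) ≥ 2. The upper and lower bounds meet at 2, so that is the treewidth.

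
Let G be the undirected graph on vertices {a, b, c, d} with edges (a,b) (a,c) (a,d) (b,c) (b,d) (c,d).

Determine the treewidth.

A width-3 tree decomposition is:
Bags: B1 = {a, b, c, d}
Tree: (single bag)
With just one bag of size 4, the width is 4 − 1 = 3, so tw(G) ≤ 3. Conversely, {a, b, c, d} is a clique of size 4, and the vertices of any clique must share a bag in every tree decomposition; so some bag has ≥ 4 vertices and tw(G) ≥ 3. The upper and lower bounds meet at 3, so that is the treewidth.

3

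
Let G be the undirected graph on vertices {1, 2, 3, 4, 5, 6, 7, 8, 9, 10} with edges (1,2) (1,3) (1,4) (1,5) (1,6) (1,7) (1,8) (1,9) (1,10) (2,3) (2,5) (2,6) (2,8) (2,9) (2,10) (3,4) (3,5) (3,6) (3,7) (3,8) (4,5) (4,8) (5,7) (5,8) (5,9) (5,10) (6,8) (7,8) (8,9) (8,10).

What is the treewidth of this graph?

4

A width-4 tree decomposition is:
Bags: B1 = {1, 2, 3, 6, 8}  B2 = {1, 2, 3, 5, 8}  B3 = {1, 2, 5, 8, 9}  B4 = {1, 3, 4, 5, 8}  B5 = {1, 2, 5, 8, 10}  B6 = {1, 3, 5, 7, 8}
Tree: B1–B2, B2–B3, B2–B4, B3–B5, B4–B6
Every bag has size at most 5, so the width is 5 − 1 = 4 and tw(G) ≤ 4. On the other hand G contains the 5-clique {1, 2, 5, 8, 9}. A clique must lie in a single bag of any decomposition, so no decomposition can have width below 4. The upper and lower bounds meet at 4, so that is the treewidth.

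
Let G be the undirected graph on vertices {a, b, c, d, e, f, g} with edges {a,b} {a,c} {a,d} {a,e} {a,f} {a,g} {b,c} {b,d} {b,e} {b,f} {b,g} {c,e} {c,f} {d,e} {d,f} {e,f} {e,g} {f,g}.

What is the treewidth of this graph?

4

A width-4 tree decomposition is:
Bags: B1 = {a, b, c, e, f}  B2 = {a, b, d, e, f}  B3 = {a, b, e, f, g}
Tree: B1–B2, B2–B3
Each bag holds 5 vertices, so the decomposition has width 4, which upper-bounds the treewidth. On the other hand G contains the 5-clique {a, b, d, e, f}. A clique must lie in a single bag of any decomposition, so no decomposition can have width below 4. Hence tw(G) = 4 exactly.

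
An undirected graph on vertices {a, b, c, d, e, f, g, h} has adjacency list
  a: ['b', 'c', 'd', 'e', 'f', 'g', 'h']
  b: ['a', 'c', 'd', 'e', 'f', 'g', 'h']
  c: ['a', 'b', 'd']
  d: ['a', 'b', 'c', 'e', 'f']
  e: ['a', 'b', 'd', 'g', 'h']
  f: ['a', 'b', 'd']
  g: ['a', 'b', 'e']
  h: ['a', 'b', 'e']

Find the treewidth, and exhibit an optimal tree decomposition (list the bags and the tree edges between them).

The largest bag has 4 vertices, giving width 3; this decomposition certifies tw(G) ≤ 3. Conversely, {a, b, d, e} is a clique of size 4, and the vertices of any clique must share a bag in every tree decomposition; so some bag has ≥ 4 vertices and tw(G) ≥ 3. The upper and lower bounds meet at 3, so that is the treewidth.

Treewidth 3.
Bags: B1 = {a, b, d, f}  B2 = {a, b, c, d}  B3 = {a, b, d, e}  B4 = {a, b, e, g}  B5 = {a, b, e, h}
Tree: B1–B2, B2–B3, B3–B4, B3–B5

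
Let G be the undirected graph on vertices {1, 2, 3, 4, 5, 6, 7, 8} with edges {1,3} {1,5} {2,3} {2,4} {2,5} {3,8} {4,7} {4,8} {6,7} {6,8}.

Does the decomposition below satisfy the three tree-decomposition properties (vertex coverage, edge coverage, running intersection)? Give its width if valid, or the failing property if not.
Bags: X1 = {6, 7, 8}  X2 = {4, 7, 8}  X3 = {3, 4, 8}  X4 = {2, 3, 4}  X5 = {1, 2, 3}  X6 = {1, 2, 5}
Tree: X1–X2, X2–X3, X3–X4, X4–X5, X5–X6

Yes; width 2.

Checking the three conditions: (i) the bags cover all of {1, 2, 3, 4, 5, 6, 7, 8}; (ii) for each edge, some bag contains both endpoints; (iii) the bags containing any fixed vertex form a subtree. All hold, so the decomposition is valid with width 3 − 1 = 2.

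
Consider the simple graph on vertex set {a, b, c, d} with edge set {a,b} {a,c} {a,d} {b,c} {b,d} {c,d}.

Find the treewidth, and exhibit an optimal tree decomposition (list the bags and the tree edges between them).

Treewidth 3.
One optimal decomposition is:
Bags: B1 = {a, b, c, d}
Tree: (single bag)

With just one bag of size 4, the width is 4 − 1 = 3, so tw(G) ≤ 3. On the other hand G contains the 4-clique {a, b, c, d}. A clique must lie in a single bag of any decomposition, so no decomposition can have width below 3. Therefore the treewidth is 3.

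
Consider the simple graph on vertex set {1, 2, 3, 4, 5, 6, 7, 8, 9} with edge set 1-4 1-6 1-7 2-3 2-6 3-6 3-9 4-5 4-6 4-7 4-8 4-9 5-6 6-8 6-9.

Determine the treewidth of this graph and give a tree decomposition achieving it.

Treewidth 2.
One such decomposition:
Bags: B1 = {4, 6, 9}  B2 = {3, 6, 9}  B3 = {2, 3, 6}  B4 = {4, 6, 8}  B5 = {1, 4, 6}  B6 = {4, 5, 6}  B7 = {1, 4, 7}
Tree: B1–B2, B2–B3, B1–B4, B4–B5, B5–B6, B5–B7

Each bag holds 3 vertices, so the decomposition has width 2, which upper-bounds the treewidth. Conversely, {2, 3, 6} is a clique of size 3, and the vertices of any clique must share a bag in every tree decomposition; so some bag has ≥ 3 vertices and tw(G) ≥ 2. Therefore the treewidth is 2.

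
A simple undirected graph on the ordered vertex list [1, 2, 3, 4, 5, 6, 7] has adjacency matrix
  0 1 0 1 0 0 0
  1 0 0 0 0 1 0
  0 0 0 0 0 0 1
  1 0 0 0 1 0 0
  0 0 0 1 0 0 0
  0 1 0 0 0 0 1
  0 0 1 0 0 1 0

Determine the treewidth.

A width-1 tree decomposition is:
Bags: B1 = {3, 7}  B2 = {6, 7}  B3 = {2, 6}  B4 = {1, 2}  B5 = {1, 4}  B6 = {4, 5}
Tree: B1–B2, B2–B3, B3–B4, B4–B5, B5–B6
The largest bag has 2 vertices, giving width 1; this decomposition certifies tw(G) ≤ 1. G has an edge, so its treewidth is at least 1. The upper and lower bounds meet at 1, so that is the treewidth.

1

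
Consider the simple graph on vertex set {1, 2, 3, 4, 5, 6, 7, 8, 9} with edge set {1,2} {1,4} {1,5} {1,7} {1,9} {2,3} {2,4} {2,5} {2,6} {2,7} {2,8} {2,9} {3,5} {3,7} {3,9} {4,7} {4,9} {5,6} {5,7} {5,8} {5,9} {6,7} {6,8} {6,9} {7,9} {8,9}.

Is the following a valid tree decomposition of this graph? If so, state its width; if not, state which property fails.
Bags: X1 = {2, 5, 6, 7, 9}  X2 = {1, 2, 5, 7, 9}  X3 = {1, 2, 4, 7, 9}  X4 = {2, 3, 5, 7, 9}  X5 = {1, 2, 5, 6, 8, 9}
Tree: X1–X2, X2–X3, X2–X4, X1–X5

A tree decomposition must satisfy three properties: every vertex lies in some bag; for every edge, both endpoints lie together in some bag; and for every vertex, the bags containing it form a connected subtree. Here bags containing vertex 1 are not connected in the tree, so the decomposition is invalid.

No — bags containing vertex 1 are not connected in the tree.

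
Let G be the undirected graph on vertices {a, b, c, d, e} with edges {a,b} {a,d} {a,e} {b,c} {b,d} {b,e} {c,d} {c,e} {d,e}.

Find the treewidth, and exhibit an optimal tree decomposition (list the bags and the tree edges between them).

Treewidth 3.
Bags: B1 = {b, c, d, e}  B2 = {a, b, d, e}
Tree: B1–B2

Each bag holds 4 vertices, so the decomposition has width 3, which upper-bounds the treewidth. For the lower bound, the 4 vertices {b, c, d, e} are pairwise adjacent, and any tree decomposition puts a clique entirely inside one bag — forcing width ≥ 3. The upper and lower bounds meet at 3, so that is the treewidth.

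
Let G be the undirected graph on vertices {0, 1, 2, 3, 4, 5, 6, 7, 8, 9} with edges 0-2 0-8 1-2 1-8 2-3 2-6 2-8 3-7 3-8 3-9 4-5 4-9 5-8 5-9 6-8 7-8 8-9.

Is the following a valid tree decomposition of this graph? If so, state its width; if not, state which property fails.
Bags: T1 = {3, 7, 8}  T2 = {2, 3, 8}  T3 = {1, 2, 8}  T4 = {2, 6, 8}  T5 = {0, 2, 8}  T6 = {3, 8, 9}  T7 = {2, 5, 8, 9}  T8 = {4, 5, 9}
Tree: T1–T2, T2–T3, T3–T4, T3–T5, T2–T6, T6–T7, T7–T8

A tree decomposition must satisfy three properties: every vertex lies in some bag; for every edge, both endpoints lie together in some bag; and for every vertex, the bags containing it form a connected subtree. Here bags containing vertex 2 are not connected in the tree, so the decomposition is invalid.

No — bags containing vertex 2 are not connected in the tree.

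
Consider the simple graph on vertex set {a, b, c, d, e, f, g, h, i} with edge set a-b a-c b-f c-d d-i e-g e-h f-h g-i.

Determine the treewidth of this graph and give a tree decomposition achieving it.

Treewidth 2.
Bags: B1 = {d, g, i}  B2 = {c, d, g}  B3 = {a, c, g}  B4 = {a, b, g}  B5 = {b, f, g}  B6 = {f, g, h}  B7 = {e, g, h}
Tree: B1–B2, B2–B3, B3–B4, B4–B5, B5–B6, B6–B7

The largest bag has 3 vertices, giving width 2; this decomposition certifies tw(G) ≤ 2. The edges g–i–d–c–a–b–f–h–e–g form a cycle, so G is not a tree and its treewidth is at least 2. Combining the bounds, tw(G) = 2.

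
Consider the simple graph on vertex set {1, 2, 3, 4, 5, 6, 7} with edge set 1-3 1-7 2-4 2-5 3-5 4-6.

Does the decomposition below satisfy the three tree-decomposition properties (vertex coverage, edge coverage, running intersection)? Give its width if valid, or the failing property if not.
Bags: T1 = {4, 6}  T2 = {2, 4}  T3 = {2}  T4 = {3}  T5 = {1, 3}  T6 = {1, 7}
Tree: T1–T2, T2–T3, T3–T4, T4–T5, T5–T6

No — vertex 5 appears in no bag.

A tree decomposition must satisfy three properties: every vertex lies in some bag; for every edge, both endpoints lie together in some bag; and for every vertex, the bags containing it form a connected subtree. Here vertex 5 appears in no bag, so the decomposition is invalid.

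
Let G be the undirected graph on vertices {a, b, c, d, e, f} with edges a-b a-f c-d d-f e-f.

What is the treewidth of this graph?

A width-1 tree decomposition is:
Bags: B1 = {a, f}  B2 = {e, f}  B3 = {d, f}  B4 = {c, d}  B5 = {a, b}
Tree: B1–B2, B1–B3, B3–B4, B1–B5
Each bag holds 2 vertices, so the decomposition has width 1, which upper-bounds the treewidth. Any graph with an edge has treewidth ≥ 1, and G has the edge f–a. Hence tw(G) = 1 exactly.

1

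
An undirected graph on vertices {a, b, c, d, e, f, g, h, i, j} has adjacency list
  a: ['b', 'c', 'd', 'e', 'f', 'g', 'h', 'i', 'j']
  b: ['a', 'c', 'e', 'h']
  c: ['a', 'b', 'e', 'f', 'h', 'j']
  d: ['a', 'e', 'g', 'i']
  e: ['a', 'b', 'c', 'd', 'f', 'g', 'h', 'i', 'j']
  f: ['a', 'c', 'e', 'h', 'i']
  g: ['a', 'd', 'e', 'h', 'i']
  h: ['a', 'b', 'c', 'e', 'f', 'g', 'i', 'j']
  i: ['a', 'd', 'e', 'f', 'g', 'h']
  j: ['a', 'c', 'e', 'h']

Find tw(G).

4

A width-4 tree decomposition is:
Bags: B1 = {a, c, e, f, h}  B2 = {a, e, f, h, i}  B3 = {a, c, e, h, j}  B4 = {a, b, c, e, h}  B5 = {a, e, g, h, i}  B6 = {a, d, e, g, i}
Tree: B1–B2, B1–B3, B1–B4, B2–B5, B5–B6
Every bag has size at most 5, so the width is 5 − 1 = 4 and tw(G) ≤ 4. Conversely, {a, d, e, g, i} is a clique of size 5, and the vertices of any clique must share a bag in every tree decomposition; so some bag has ≥ 5 vertices and tw(G) ≥ 4. Combining the bounds, tw(G) = 4.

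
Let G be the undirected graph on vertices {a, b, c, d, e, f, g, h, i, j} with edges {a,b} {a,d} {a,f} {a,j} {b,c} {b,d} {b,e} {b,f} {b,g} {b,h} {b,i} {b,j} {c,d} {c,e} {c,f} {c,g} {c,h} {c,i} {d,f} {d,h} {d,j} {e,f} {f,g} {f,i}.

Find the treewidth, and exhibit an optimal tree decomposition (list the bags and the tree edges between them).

Every bag has size at most 4, so the width is 4 − 1 = 3 and tw(G) ≤ 3. Conversely, {a, b, d, j} is a clique of size 4, and the vertices of any clique must share a bag in every tree decomposition; so some bag has ≥ 4 vertices and tw(G) ≥ 3. Combining the bounds, tw(G) = 3.

Treewidth 3.
Bags: B1 = {b, c, d, f}  B2 = {a, b, d, f}  B3 = {b, c, f, i}  B4 = {a, b, d, j}  B5 = {b, c, e, f}  B6 = {b, c, d, h}  B7 = {b, c, f, g}
Tree: B1–B2, B1–B3, B2–B4, B1–B5, B1–B6, B5–B7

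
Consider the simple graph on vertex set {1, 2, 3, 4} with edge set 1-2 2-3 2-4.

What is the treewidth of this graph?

A width-1 tree decomposition is:
Bags: B1 = {2, 4}  B2 = {1, 2}  B3 = {2, 3}
Tree: B1–B2, B2–B3
Every bag has size at most 2, so the width is 2 − 1 = 1 and tw(G) ≤ 1. Any graph with an edge has treewidth ≥ 1, and G has the edge 4–2. The upper and lower bounds meet at 1, so that is the treewidth.

1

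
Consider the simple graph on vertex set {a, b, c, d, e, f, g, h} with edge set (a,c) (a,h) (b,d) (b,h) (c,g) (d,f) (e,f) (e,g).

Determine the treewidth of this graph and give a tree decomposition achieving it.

Each bag holds 3 vertices, so the decomposition has width 2, which upper-bounds the treewidth. The edges e–f–d–b–h–a–c–g–e form a cycle, so G is not a tree and its treewidth is at least 2. Hence tw(G) = 2 exactly.

Treewidth 2.
One such decomposition:
Bags: B1 = {d, e, f}  B2 = {b, d, e}  B3 = {b, e, h}  B4 = {a, e, h}  B5 = {a, c, e}  B6 = {c, e, g}
Tree: B1–B2, B2–B3, B3–B4, B4–B5, B5–B6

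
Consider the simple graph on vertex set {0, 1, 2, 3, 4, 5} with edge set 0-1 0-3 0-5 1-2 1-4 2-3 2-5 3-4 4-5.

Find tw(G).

3

A width-3 tree decomposition is:
Bags: B1 = {1, 3, 4, 5}  B2 = {1, 2, 3, 5}  B3 = {0, 1, 3, 5}
Tree: B1–B2, B2–B3
The largest bag has 4 vertices, giving width 3; this decomposition certifies tw(G) ≤ 3. For the lower bound: the 4 vertex sets {3,4}, {2,5}, {1}, {0} are disjoint, each induces a connected subgraph, and every pair is joined by at least one edge of G. Contracting each set to a single vertex therefore yields K_{4} as a minor, and since treewidth is minor-monotone, tw(G) ≥ tw(K_{4}) = 3. Combining the bounds, tw(G) = 3.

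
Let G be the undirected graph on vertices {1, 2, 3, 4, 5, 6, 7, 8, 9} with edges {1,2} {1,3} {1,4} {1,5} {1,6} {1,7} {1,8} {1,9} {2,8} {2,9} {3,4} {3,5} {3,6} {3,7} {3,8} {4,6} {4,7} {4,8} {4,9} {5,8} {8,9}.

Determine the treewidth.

A width-3 tree decomposition is:
Bags: B1 = {1, 3, 4, 6}  B2 = {1, 3, 4, 8}  B3 = {1, 4, 8, 9}  B4 = {1, 3, 4, 7}  B5 = {1, 2, 8, 9}  B6 = {1, 3, 5, 8}
Tree: B1–B2, B2–B3, B1–B4, B3–B5, B2–B6
Every bag has size at most 4, so the width is 4 − 1 = 3 and tw(G) ≤ 3. Conversely, {1, 2, 8, 9} is a clique of size 4, and the vertices of any clique must share a bag in every tree decomposition; so some bag has ≥ 4 vertices and tw(G) ≥ 3. Therefore the treewidth is 3.

3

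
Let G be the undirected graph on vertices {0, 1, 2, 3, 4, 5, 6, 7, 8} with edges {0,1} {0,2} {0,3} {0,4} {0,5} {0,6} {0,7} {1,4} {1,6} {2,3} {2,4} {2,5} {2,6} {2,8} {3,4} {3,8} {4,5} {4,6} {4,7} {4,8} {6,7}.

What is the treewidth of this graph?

A width-3 tree decomposition is:
Bags: B1 = {0, 2, 4, 6}  B2 = {0, 2, 3, 4}  B3 = {2, 3, 4, 8}  B4 = {0, 4, 6, 7}  B5 = {0, 1, 4, 6}  B6 = {0, 2, 4, 5}
Tree: B1–B2, B2–B3, B1–B4, B1–B5, B2–B6
The largest bag has 4 vertices, giving width 3; this decomposition certifies tw(G) ≤ 3. For the lower bound, the 4 vertices {0, 1, 4, 6} are pairwise adjacent, and any tree decomposition puts a clique entirely inside one bag — forcing width ≥ 3. The upper and lower bounds meet at 3, so that is the treewidth.

3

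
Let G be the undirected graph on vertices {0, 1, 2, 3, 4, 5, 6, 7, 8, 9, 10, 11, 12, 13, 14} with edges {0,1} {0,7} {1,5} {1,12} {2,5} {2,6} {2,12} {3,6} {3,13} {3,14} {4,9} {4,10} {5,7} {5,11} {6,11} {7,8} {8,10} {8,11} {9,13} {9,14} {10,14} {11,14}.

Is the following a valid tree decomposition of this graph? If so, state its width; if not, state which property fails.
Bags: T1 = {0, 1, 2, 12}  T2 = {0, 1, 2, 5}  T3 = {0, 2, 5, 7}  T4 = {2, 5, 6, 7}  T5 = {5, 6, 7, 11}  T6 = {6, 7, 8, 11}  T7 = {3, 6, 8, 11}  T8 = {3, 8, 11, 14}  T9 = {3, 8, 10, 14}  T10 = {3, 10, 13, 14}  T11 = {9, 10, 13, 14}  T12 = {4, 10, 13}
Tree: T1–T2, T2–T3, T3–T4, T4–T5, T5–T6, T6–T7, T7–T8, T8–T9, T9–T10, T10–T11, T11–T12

A tree decomposition must satisfy three properties: every vertex lies in some bag; for every edge, both endpoints lie together in some bag; and for every vertex, the bags containing it form a connected subtree. Here edge (9,4) lies in no bag, so the decomposition is invalid.

No — edge (9,4) lies in no bag.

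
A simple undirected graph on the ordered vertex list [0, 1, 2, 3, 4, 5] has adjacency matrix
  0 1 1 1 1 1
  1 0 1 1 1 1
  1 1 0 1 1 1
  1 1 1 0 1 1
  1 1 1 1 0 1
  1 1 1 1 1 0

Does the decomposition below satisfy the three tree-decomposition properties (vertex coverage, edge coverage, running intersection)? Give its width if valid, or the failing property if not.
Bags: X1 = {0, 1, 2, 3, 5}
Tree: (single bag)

A tree decomposition must satisfy three properties: every vertex lies in some bag; for every edge, both endpoints lie together in some bag; and for every vertex, the bags containing it form a connected subtree. Here vertex 4 appears in no bag, so the decomposition is invalid.

No — vertex 4 appears in no bag.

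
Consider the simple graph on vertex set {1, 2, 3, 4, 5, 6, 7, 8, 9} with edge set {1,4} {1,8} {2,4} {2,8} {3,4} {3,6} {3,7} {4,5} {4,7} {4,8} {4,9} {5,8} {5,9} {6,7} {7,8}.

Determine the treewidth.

A width-2 tree decomposition is:
Bags: B1 = {1, 4, 8}  B2 = {4, 5, 8}  B3 = {2, 4, 8}  B4 = {4, 7, 8}  B5 = {3, 4, 7}  B6 = {3, 6, 7}  B7 = {4, 5, 9}
Tree: B1–B2, B2–B3, B1–B4, B4–B5, B5–B6, B2–B7
Every bag has size at most 3, so the width is 3 − 1 = 2 and tw(G) ≤ 2. For the lower bound, the 3 vertices {1, 4, 8} are pairwise adjacent, and any tree decomposition puts a clique entirely inside one bag — forcing width ≥ 2. The upper and lower bounds meet at 2, so that is the treewidth.

2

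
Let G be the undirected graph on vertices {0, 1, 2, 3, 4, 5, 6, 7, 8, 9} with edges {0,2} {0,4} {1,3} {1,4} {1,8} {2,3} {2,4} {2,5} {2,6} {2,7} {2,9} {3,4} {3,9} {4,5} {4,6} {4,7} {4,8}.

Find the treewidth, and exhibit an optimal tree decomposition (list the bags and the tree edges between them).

Each bag holds 3 vertices, so the decomposition has width 2, which upper-bounds the treewidth. For the lower bound, the 3 vertices {2, 3, 9} are pairwise adjacent, and any tree decomposition puts a clique entirely inside one bag — forcing width ≥ 2. Combining the bounds, tw(G) = 2.

Treewidth 2.
One such decomposition:
Bags: B1 = {0, 2, 4}  B2 = {2, 4, 7}  B3 = {2, 3, 4}  B4 = {2, 4, 6}  B5 = {1, 3, 4}  B6 = {2, 4, 5}  B7 = {2, 3, 9}  B8 = {1, 4, 8}
Tree: B1–B2, B1–B3, B3–B4, B3–B5, B3–B6, B3–B7, B5–B8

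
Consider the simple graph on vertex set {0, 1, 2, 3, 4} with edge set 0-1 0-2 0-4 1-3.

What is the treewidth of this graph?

1

A width-1 tree decomposition is:
Bags: B1 = {0, 1}  B2 = {1, 3}  B3 = {0, 2}  B4 = {0, 4}
Tree: B1–B2, B1–B3, B3–B4
Every bag has size at most 2, so the width is 2 − 1 = 1 and tw(G) ≤ 1. G has an edge, so its treewidth is at least 1. The upper and lower bounds meet at 1, so that is the treewidth.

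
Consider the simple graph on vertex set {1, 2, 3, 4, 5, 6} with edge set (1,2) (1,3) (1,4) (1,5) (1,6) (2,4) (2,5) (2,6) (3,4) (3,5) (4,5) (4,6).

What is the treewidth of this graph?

A width-3 tree decomposition is:
Bags: B1 = {1, 2, 4, 6}  B2 = {1, 2, 4, 5}  B3 = {1, 3, 4, 5}
Tree: B1–B2, B2–B3
Each bag holds 4 vertices, so the decomposition has width 3, which upper-bounds the treewidth. On the other hand G contains the 4-clique {1, 2, 4, 5}. A clique must lie in a single bag of any decomposition, so no decomposition can have width below 3. Combining the bounds, tw(G) = 3.

3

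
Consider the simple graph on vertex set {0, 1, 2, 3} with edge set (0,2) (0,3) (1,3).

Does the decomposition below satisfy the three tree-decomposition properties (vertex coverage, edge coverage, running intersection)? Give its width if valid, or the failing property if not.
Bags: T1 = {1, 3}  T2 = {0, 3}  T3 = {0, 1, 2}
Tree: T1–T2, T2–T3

A tree decomposition must satisfy three properties: every vertex lies in some bag; for every edge, both endpoints lie together in some bag; and for every vertex, the bags containing it form a connected subtree. Here bags containing vertex 1 are not connected in the tree, so the decomposition is invalid.

No — bags containing vertex 1 are not connected in the tree.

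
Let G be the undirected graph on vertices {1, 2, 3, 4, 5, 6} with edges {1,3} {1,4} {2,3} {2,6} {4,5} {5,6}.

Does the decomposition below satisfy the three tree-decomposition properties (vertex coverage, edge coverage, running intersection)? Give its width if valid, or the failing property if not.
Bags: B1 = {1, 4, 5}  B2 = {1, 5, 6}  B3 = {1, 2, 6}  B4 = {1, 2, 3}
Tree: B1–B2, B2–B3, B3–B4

Yes; width 2.

Checking the three conditions: (i) the bags cover all of {1, 2, 3, 4, 5, 6}; (ii) for each edge, some bag contains both endpoints; (iii) the bags containing any fixed vertex form a subtree. All hold, so the decomposition is valid with width 3 − 1 = 2.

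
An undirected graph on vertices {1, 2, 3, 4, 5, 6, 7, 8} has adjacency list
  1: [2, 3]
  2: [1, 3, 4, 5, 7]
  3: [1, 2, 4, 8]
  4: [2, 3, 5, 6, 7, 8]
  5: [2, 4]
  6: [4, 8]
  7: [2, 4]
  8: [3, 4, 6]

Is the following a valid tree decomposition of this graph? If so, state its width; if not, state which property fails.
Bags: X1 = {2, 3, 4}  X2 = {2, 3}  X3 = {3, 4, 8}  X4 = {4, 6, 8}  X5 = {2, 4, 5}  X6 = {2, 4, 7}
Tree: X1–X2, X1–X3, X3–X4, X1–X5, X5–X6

No — vertex 1 appears in no bag.

A tree decomposition must satisfy three properties: every vertex lies in some bag; for every edge, both endpoints lie together in some bag; and for every vertex, the bags containing it form a connected subtree. Here vertex 1 appears in no bag, so the decomposition is invalid.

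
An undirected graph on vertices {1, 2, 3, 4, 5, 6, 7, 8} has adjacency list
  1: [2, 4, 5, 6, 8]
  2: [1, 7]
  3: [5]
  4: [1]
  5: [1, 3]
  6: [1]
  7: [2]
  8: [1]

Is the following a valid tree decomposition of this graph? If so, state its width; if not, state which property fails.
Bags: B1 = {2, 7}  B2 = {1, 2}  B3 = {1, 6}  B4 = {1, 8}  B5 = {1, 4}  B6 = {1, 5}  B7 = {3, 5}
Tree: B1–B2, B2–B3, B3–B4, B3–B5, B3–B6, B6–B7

Yes; width 1.

Vertex coverage: the bags together contain {1, 2, 3, 4, 5, 6, 7, 8}, the full vertex set. Edge coverage: each edge of G has both endpoints in at least one bag. Running intersection: for every vertex, the bags containing it form a connected subtree. All three properties hold, so this is a valid tree decomposition of width max|bag| − 1 = 1, and hence tw(G) ≤ 1.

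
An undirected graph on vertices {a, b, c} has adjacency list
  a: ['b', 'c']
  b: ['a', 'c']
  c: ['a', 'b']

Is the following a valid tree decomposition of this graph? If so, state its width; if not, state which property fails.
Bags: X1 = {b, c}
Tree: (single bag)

A tree decomposition must satisfy three properties: every vertex lies in some bag; for every edge, both endpoints lie together in some bag; and for every vertex, the bags containing it form a connected subtree. Here vertex a appears in no bag, so the decomposition is invalid.

No — vertex a appears in no bag.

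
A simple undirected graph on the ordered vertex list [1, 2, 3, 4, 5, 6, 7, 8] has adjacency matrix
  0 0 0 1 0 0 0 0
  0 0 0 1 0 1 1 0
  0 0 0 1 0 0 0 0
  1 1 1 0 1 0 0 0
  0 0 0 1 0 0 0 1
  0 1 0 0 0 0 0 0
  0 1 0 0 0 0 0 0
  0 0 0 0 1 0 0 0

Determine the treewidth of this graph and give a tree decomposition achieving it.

The largest bag has 2 vertices, giving width 1; this decomposition certifies tw(G) ≤ 1. Any graph with an edge has treewidth ≥ 1, and G has the edge 4–5. Combining the bounds, tw(G) = 1.

Treewidth 1.
Bags: B1 = {4, 5}  B2 = {3, 4}  B3 = {2, 4}  B4 = {5, 8}  B5 = {2, 6}  B6 = {2, 7}  B7 = {1, 4}
Tree: B1–B2, B1–B3, B1–B4, B3–B5, B5–B6, B2–B7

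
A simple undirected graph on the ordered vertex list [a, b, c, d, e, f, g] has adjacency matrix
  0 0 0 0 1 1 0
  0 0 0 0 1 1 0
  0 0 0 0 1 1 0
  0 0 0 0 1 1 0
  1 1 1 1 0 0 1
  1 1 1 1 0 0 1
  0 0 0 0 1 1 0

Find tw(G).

2

A width-2 tree decomposition is:
Bags: B1 = {c, e, f}  B2 = {b, e, f}  B3 = {e, f, g}  B4 = {d, e, f}  B5 = {a, e, f}
Tree: B1–B2, B2–B3, B3–B4, B4–B5
Every bag has size at most 3, so the width is 3 − 1 = 2 and tw(G) ≤ 2. For the lower bound, G contains the cycle e–c–f–b–e, so G is not a forest; only forests have treewidth ≤ 1, hence tw(G) ≥ 2. Therefore the treewidth is 2.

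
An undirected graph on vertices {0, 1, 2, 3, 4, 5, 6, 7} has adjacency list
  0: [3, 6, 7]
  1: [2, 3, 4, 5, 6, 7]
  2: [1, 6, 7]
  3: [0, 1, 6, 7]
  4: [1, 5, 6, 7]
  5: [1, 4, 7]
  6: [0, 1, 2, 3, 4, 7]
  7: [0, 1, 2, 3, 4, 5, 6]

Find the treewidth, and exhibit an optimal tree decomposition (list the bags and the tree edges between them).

Treewidth 3.
One such decomposition:
Bags: B1 = {1, 2, 6, 7}  B2 = {1, 4, 6, 7}  B3 = {1, 4, 5, 7}  B4 = {1, 3, 6, 7}  B5 = {0, 3, 6, 7}
Tree: B1–B2, B2–B3, B1–B4, B4–B5

Every bag has size at most 4, so the width is 4 − 1 = 3 and tw(G) ≤ 3. On the other hand G contains the 4-clique {0, 3, 6, 7}. A clique must lie in a single bag of any decomposition, so no decomposition can have width below 3. Therefore the treewidth is 3.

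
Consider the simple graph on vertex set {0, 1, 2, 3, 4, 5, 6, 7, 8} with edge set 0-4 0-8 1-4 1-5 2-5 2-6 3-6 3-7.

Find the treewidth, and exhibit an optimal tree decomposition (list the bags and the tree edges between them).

Treewidth 1.
One optimal decomposition is:
Bags: B1 = {3, 7}  B2 = {3, 6}  B3 = {2, 6}  B4 = {2, 5}  B5 = {1, 5}  B6 = {1, 4}  B7 = {0, 4}  B8 = {0, 8}
Tree: B1–B2, B2–B3, B3–B4, B4–B5, B5–B6, B6–B7, B7–B8

Every bag has size at most 2, so the width is 2 − 1 = 1 and tw(G) ≤ 1. Any graph with an edge has treewidth ≥ 1, and G has the edge 7–3. Therefore the treewidth is 1.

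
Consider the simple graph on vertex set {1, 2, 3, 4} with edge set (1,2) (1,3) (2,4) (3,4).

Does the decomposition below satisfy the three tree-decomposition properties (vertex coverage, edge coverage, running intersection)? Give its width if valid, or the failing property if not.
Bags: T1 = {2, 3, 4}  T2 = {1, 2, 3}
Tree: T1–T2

Yes; width 2.

Checking the three conditions: (i) the bags cover all of {1, 2, 3, 4}; (ii) for each edge, some bag contains both endpoints; (iii) the bags containing any fixed vertex form a subtree. All hold, so the decomposition is valid with width 3 − 1 = 2.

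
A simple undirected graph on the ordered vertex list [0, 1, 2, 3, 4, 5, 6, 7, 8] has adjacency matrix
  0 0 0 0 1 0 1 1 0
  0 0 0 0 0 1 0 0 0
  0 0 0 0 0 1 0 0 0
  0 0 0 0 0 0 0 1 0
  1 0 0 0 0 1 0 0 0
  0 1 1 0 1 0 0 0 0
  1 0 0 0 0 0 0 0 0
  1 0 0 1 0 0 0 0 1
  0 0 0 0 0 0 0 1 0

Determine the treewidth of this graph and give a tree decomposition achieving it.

Treewidth 1.
One optimal decomposition is:
Bags: B1 = {0, 6}  B2 = {0, 4}  B3 = {4, 5}  B4 = {1, 5}  B5 = {2, 5}  B6 = {0, 7}  B7 = {3, 7}  B8 = {7, 8}
Tree: B1–B2, B2–B3, B3–B4, B4–B5, B1–B6, B6–B7, B7–B8

The largest bag has 2 vertices, giving width 1; this decomposition certifies tw(G) ≤ 1. Since G has at least one edge (e.g. 6–0), it is not an edgeless graph, so tw(G) ≥ 1. The upper and lower bounds meet at 1, so that is the treewidth.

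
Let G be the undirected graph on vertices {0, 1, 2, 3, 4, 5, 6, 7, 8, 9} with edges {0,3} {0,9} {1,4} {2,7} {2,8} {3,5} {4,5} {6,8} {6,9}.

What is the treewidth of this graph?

1

A width-1 tree decomposition is:
Bags: B1 = {2, 7}  B2 = {2, 8}  B3 = {6, 8}  B4 = {6, 9}  B5 = {0, 9}  B6 = {0, 3}  B7 = {3, 5}  B8 = {4, 5}  B9 = {1, 4}
Tree: B1–B2, B2–B3, B3–B4, B4–B5, B5–B6, B6–B7, B7–B8, B8–B9
The largest bag has 2 vertices, giving width 1; this decomposition certifies tw(G) ≤ 1. G has an edge, so its treewidth is at least 1. Hence tw(G) = 1 exactly.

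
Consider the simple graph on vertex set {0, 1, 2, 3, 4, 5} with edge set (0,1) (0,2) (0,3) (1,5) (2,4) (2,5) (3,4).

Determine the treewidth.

2

A width-2 tree decomposition is:
Bags: B1 = {2, 3, 4}  B2 = {0, 2, 3}  B3 = {0, 2, 5}  B4 = {0, 1, 5}
Tree: B1–B2, B2–B3, B3–B4
The largest bag has 3 vertices, giving width 2; this decomposition certifies tw(G) ≤ 2. The edges 4–3–0–2–4 form a cycle, so G is not a tree and its treewidth is at least 2. Combining the bounds, tw(G) = 2.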